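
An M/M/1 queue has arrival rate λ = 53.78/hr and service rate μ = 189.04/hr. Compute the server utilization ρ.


ρ = λ/μ = 53.78/189.04 = 0.2845

Final: 0.2845


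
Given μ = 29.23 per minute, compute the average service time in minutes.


Mean service time = 1/μ = 1/29.23 minute = 0.03421 minute
In minutes: 0.03421 × 1 = 0.03421 min

Final: 0.03421 min


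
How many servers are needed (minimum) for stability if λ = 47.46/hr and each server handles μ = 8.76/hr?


Stability requires cμ > λ ⇔ c > λ/μ.
λ/μ = 47.46/8.76 = 5.4178
Minimum integer c = ⌊5.4178⌋ + 1 = 6
Check: 6·8.76 = 52.56 > 47.46, while 5·8.76 = 43.80 ≤ 47.46

Final: 6 servers


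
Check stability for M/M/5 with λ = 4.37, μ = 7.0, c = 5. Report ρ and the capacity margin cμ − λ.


Total capacity cμ = 5·7.0 = 35.00/hr
ρ = λ/(cμ) = 4.37/35.00 = 0.1249
Stable ⇔ ρ < 1: YES
Spare capacity = cμ − λ = 35.00 − 4.37 = 30.63/hr

Final: ρ = 0.1249; stable; margin = 30.63/hr


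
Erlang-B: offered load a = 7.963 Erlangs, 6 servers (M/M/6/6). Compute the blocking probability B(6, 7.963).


B(c,a) = (a^c/c!) / Σ_{k=0}^{c} a^k/k!
a^6/6! = 354.101526
Σ terms (k=0..6): 1.00000 + 7.96300 + 31.70468 + 84.15480 + 167.53117 + 266.81014 + 354.10153 = 913.265322
B = 354.101526/913.265322 = 0.387731

Final: 0.387731


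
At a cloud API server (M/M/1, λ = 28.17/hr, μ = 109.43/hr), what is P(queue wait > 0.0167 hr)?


ρ = 28.17/109.43 = 0.2574
P(Wq > t) = ρ·e^{−(μ−λ)t} = 0.2574·e^{−1.3570}
= 0.2574·0.257421 = 0.066267

Final: 0.066267


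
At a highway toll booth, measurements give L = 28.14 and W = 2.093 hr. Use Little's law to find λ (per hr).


λ = L/W = 28.14/2.093 = 13.4448 /hr

Final: 13.4448 /hr


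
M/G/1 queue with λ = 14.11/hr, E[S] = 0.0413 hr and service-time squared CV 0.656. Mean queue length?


ρ = λ·E[S] = 14.11·0.0413 = 0.5827
Lq = ρ²(1+C_s²)/(2(1−ρ)) = 0.3396·(1+0.656)/(2·0.4173)
= 0.3396·1.6560/0.8345 = 0.67388

Final: 0.67388


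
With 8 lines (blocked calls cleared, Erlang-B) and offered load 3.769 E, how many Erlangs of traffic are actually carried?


B(8,3.769) = 0.023665 (Erlang-B)
Carried load = a(1 − B) = 3.769·(1 − 0.023665) = 3.769·0.976335 = 3.6798 E

Final: 3.6798 Erlangs


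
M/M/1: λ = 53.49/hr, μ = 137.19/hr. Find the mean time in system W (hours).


W = 1/(μ−λ) = 1/(137.19 − 53.49) = 1/83.70 = 0.01195 hr

Final: 0.01195 hr


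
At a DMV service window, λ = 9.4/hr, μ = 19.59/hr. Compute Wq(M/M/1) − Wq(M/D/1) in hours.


ρ = 9.4/19.59 = 0.4798
Wq(M/M/1) = ρ/(μ−λ) = 0.4798/10.19 = 0.04709 hr
Wq(M/D/1) = ρ/(2(μ−λ)) = 0.02354 hr
Savings = 0.04709 − 0.02354 = 0.02354 hr

Final: 0.02354 hr


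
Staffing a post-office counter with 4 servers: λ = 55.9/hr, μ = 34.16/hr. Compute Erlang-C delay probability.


a = λ/μ = 1.6364; ρ = a/4 = 0.4091
P₀ = 0.191889 (from M/M/c formula)
C(c,a) = [a^c/(c!(1−ρ))]·P₀ = [7.17093/(24·0.5909)]·0.191889
= 0.50565·0.191889 = 0.097029

Final: 0.097029


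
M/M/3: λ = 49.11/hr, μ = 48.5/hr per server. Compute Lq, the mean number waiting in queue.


a = λ/μ = 1.0126; ρ = a/3 = 0.3375
P₀ = 0.358882
Lq = P₀·a^c·ρ / (c!·(1−ρ)²) = 0.358882·1.03821·0.3375/(6·0.43887)
= 0.04776

Final: 0.04776


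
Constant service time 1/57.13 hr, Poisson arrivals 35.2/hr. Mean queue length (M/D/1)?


ρ = 35.2/57.13 = 0.6161
M/D/1: Lq = ρ²/(2(1−ρ)) = 0.3796/(2·0.3839) = 0.49448

Final: 0.49448


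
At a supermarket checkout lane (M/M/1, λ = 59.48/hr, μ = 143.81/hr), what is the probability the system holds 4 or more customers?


ρ = 59.48/143.81 = 0.4136
P(N ≥ n) = ρ^n = 0.4136^4 = 0.029264

Final: 0.029264


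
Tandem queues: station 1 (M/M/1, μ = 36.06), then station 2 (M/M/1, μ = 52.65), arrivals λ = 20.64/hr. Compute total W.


Each node sees arrival rate λ = 20.64/hr (tandem ⇒ throughput preserved).
W₁ = 1/(μ₁−λ) = 1/(36.06−20.64) = 0.06485 hr
W₂ = 1/(μ₂−λ) = 1/(52.65−20.64) = 0.03124 hr
W_total = W₁ + W₂ = 0.06485 + 0.03124 = 0.09609 hr

Final: 0.09609 hr


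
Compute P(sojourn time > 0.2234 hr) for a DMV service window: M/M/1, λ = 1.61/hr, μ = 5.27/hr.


W ~ Exponential(μ−λ) for M/M/1.
μ − λ = 5.27 − 1.61 = 3.6600
P(W > t) = e^{−(μ−λ)t} = e^{−0.8176} = 0.441471

Final: 0.441471


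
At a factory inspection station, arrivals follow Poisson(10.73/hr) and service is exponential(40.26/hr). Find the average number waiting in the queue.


ρ = 10.73/40.26 = 0.2665
Lq = ρ²/(1−ρ) = 0.07103/0.7335 = 0.09684

Final: 0.09684


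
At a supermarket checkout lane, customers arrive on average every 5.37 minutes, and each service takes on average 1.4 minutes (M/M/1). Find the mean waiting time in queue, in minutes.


λ = 60/5.37 = 11.1732 /hr
μ = 60/1.4 = 42.8571 /hr
ρ = λ/μ = 11.1732/42.8571 = 0.2607
Wq = ρ/(μ−λ) = 0.2607/(42.8571−11.1732) = 0.008228 hr
In minutes: 0.008228·60 = 0.4937 min

Final: 0.4937 min


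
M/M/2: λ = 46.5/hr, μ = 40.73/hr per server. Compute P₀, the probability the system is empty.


a = λ/μ = 46.5/40.73 = 1.1417; ρ = a/c = 0.5708
Σ_{k=0}^{1} a^k/k! (terms k=0..1) = 1.00000 + 1.14166 = 2.14166
Tail: a^2/(2!(1−ρ)) = 1.30340/(2·0.4292) = 1.51852
P₀ = 1/(2.14166 + 1.51852) = 1/3.66018 = 0.273210

Final: 0.273210


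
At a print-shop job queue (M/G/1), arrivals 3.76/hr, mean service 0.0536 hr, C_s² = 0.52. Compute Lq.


ρ = λ·E[S] = 3.76·0.0536 = 0.2015
Lq = ρ²(1+C_s²)/(2(1−ρ)) = 0.04062·(1+0.52)/(2·0.7985)
= 0.04062·1.5200/1.5969 = 0.03866

Final: 0.03866


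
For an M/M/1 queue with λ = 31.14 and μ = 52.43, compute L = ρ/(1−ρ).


ρ = λ/μ = 31.14/52.43 = 0.5939
L = ρ/(1−ρ) = 0.5939/(1 − 0.5939) = 0.5939/0.4061 = 1.4627

Final: 1.4627


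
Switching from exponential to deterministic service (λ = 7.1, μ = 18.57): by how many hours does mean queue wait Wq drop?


ρ = 7.1/18.57 = 0.3823
Wq(M/M/1) = ρ/(μ−λ) = 0.3823/11.47 = 0.03333 hr
Wq(M/D/1) = ρ/(2(μ−λ)) = 0.01667 hr
Savings = 0.03333 − 0.01667 = 0.01667 hr

Final: 0.01667 hr


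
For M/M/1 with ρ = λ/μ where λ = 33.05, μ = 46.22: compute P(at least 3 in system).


ρ = 33.05/46.22 = 0.7151
P(N ≥ n) = ρ^n = 0.7151^3 = 0.365615

Final: 0.365615


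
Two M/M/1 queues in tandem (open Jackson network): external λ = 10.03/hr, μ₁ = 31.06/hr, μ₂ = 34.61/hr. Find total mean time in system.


Each node sees arrival rate λ = 10.03/hr (tandem ⇒ throughput preserved).
W₁ = 1/(μ₁−λ) = 1/(31.06−10.03) = 0.04755 hr
W₂ = 1/(μ₂−λ) = 1/(34.61−10.03) = 0.04068 hr
W_total = W₁ + W₂ = 0.04755 + 0.04068 = 0.08823 hr

Final: 0.08823 hr


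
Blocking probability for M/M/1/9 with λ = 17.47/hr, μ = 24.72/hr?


ρ = λ/μ = 17.47/24.72 = 0.7067
P_K = (1−ρ)ρ^K/(1−ρ^(K+1)) = (0.2933·0.043974)/(1 − 0.031077)
= 0.012897/0.968923 = 0.013311

Final: 0.013311


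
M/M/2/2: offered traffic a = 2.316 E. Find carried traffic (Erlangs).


B(2,2.316) = 0.447142 (Erlang-B)
Carried load = a(1 − B) = 2.316·(1 − 0.447142) = 2.316·0.552858 = 1.2804 E

Final: 1.2804 Erlangs


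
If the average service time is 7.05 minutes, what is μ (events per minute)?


μ = 1/(service time) in consistent units.
1 minute = 1 min, so μ = 1/7.05 = 0.1418 per minute

Final: 0.1418 /min


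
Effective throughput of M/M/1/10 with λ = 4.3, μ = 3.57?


ρ = 1.2045; P_K = (1−ρ)ρ^10/(1−ρ^11) = 0.194951
λ_eff = λ(1 − P_K) = 4.3·(1 − 0.194951) = 4.3·0.805049 = 3.4617 /hr

Final: 3.4617 /hr


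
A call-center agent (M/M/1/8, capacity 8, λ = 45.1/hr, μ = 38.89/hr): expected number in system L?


ρ = 45.1/38.89 = 1.1597
L = ρ[1 − (K+1)ρ^K + Kρ^(K+1)] / [(1−ρ)(1−ρ^(K+1))]
Numerator: 1.1597·(1 − 9·3.271213 + 8·3.793564) = 2.212202
Denominator: (-0.1597)·(-2.793564) = 0.446079
L = 2.212202/0.446079 = 4.9592

Final: 4.9592


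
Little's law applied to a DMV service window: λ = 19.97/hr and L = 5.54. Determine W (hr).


W = L/λ = 5.54/19.97 = 0.2774 hr

Final: 0.2774 hr


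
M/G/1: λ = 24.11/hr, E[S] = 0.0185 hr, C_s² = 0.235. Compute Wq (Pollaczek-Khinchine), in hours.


ρ = λ·E[S] = 24.11·0.0185 = 0.4460
E[S²] = E[S]²(1+C_s²) = 0.0185²·(1+0.235) = 0.0004227
Wq = λ·E[S²]/(2(1−ρ)) = 24.11·0.0004227/(2·0.5540) = 0.009198 hr

Final: 0.009198 hr


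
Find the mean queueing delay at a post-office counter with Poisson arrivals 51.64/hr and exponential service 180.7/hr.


ρ = 51.64/180.7 = 0.2858
Wq = ρ/(μ−λ) = 0.2858/(180.7 − 51.64) = 0.2858/129.06 = 0.002214 hr

Final: 0.002214 hr


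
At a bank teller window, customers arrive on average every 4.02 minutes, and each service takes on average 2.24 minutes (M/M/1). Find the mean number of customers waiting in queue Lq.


λ = 60/4.02 = 14.9254 /hr
μ = 60/2.24 = 26.7857 /hr
ρ = λ/μ = 14.9254/26.7857 = 0.5572
Lq = ρ²/(1−ρ) = 0.3105/0.4428 = 0.7012

Final: 0.7012


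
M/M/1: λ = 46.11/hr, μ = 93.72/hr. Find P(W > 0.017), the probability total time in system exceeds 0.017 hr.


W ~ Exponential(μ−λ) for M/M/1.
μ − λ = 93.72 − 46.11 = 47.6100
P(W > t) = e^{−(μ−λ)t} = e^{−0.8094} = 0.445138

Final: 0.445138


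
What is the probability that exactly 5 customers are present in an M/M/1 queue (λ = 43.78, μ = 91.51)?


ρ = 43.78/91.51 = 0.4784
P_n = (1−ρ)·ρ^n = (1 − 0.4784)·0.4784^5 = 0.5216·0.025063 = 0.013073

Final: 0.013073


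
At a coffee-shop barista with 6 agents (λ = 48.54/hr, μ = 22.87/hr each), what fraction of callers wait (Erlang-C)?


a = λ/μ = 2.1224; ρ = a/6 = 0.3537
P₀ = 0.119486 (from M/M/c formula)
C(c,a) = [a^c/(c!(1−ρ))]·P₀ = [91.41167/(720·0.6463)]·0.119486
= 0.19645·0.119486 = 0.023474

Final: 0.023474


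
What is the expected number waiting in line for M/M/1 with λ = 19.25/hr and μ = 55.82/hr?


ρ = 19.25/55.82 = 0.3449
Lq = ρ²/(1−ρ) = 0.1189/0.6551 = 0.1815

Final: 0.1815


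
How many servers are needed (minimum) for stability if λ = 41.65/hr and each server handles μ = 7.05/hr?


Stability requires cμ > λ ⇔ c > λ/μ.
λ/μ = 41.65/7.05 = 5.9078
Minimum integer c = ⌊5.9078⌋ + 1 = 6
Check: 6·7.05 = 42.30 > 41.65, while 5·7.05 = 35.25 ≤ 41.65

Final: 6 servers


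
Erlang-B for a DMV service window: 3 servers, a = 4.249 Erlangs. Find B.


B(c,a) = (a^c/c!) / Σ_{k=0}^{c} a^k/k!
a^3/3! = 12.785242
Σ terms (k=0..3): 1.00000 + 4.24900 + 9.02700 + 12.78524 = 27.061242
B = 12.785242/27.061242 = 0.472456

Final: 0.472456


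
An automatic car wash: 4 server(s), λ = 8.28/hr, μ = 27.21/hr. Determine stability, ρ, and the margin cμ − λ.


Total capacity cμ = 4·27.21 = 108.84/hr
ρ = λ/(cμ) = 8.28/108.84 = 0.07607
Stable ⇔ ρ < 1: YES
Spare capacity = cμ − λ = 108.84 − 8.28 = 100.56/hr

Final: ρ = 0.07607; stable; margin = 100.56/hr


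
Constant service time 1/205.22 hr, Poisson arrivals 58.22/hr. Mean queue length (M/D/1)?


ρ = 58.22/205.22 = 0.2837
M/D/1: Lq = ρ²/(2(1−ρ)) = 0.08048/(2·0.7163) = 0.05618

Final: 0.05618


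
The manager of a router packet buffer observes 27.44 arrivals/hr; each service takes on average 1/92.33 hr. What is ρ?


ρ = λ/μ = 27.44/92.33 = 0.2972

Final: 0.2972


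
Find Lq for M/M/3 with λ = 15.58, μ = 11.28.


a = λ/μ = 1.3812; ρ = a/3 = 0.4604
P₀ = 0.241026
Lq = P₀·a^c·ρ / (c!·(1−ρ)²) = 0.241026·2.63497·0.4604/(6·0.29117)
= 0.16737

Final: 0.16737


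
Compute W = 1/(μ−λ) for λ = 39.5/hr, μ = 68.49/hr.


W = 1/(μ−λ) = 1/(68.49 − 39.5) = 1/28.99 = 0.03449 hr

Final: 0.03449 hr


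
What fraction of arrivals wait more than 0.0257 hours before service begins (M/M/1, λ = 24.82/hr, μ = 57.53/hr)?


ρ = 24.82/57.53 = 0.4314
P(Wq > t) = ρ·e^{−(μ−λ)t} = 0.4314·e^{−0.8406}
= 0.4314·0.431431 = 0.186131

Final: 0.186131


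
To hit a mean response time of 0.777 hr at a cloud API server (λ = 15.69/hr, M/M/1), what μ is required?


W = 1/(μ−λ) ⇒ μ − λ = 1/W = 1/0.777 = 1.2870
μ = λ + 1/W = 15.69 + 1.2870 = 16.9770 per hr

Final: 16.9770 /hr


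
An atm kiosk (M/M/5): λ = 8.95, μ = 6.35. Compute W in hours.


a = 1.4094; ρ = 0.2819; P₀ = 0.244000
Lq = P₀·a^c·ρ/(c!(1−ρ)²) = 0.006182
Wq = Lq/λ = 0.006182/8.95 = 0.0006908 hr
W = Wq + 1/μ = 0.0006908 + 0.15748 = 0.15817 hr

Final: 0.15817 hr


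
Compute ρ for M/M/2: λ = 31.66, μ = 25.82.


ρ = λ/(cμ) = 31.66/(2·25.82) = 31.66/51.64 = 0.6131

Final: 0.6131


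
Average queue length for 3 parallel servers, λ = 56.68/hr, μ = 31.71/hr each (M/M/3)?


a = λ/μ = 1.7874; ρ = a/3 = 0.5958
P₀ = 0.148372
Lq = P₀·a^c·ρ / (c!·(1−ρ)²) = 0.148372·5.71085·0.5958/(6·0.16336)
= 0.51506

Final: 0.51506


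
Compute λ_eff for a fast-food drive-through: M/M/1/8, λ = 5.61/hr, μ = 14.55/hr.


ρ = 0.3856; P_K = (1−ρ)ρ^8/(1−ρ^9) = 0.0003002
λ_eff = λ(1 − P_K) = 5.61·(1 − 0.0003002) = 5.61·0.999700 = 5.6083 /hr

Final: 5.6083 /hr


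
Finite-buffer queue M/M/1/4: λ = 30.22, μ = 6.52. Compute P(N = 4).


ρ = λ/μ = 30.22/6.52 = 4.6350
P_K = (1−ρ)ρ^K/(1−ρ^(K+1)) = (-3.6350·461.516739)/(1 − 2139.115927)
= -1677.599188/-2138.115927 = 0.784616

Final: 0.784616


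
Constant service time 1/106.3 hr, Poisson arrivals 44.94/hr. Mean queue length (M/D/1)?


ρ = 44.94/106.3 = 0.4228
M/D/1: Lq = ρ²/(2(1−ρ)) = 0.1787/(2·0.5772) = 0.15482

Final: 0.15482


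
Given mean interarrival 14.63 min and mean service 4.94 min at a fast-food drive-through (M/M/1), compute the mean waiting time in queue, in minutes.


λ = 60/14.63 = 4.1012 /hr
μ = 60/4.94 = 12.1457 /hr
ρ = λ/μ = 4.1012/12.1457 = 0.3377
Wq = ρ/(μ−λ) = 0.3377/(12.1457−4.1012) = 0.04197 hr
In minutes: 0.04197·60 = 2.518 min

Final: 2.518 min


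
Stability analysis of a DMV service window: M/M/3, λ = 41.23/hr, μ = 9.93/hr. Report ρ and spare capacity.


Total capacity cμ = 3·9.93 = 29.79/hr
ρ = λ/(cμ) = 41.23/29.79 = 1.3840
Stable ⇔ ρ < 1: NO
Spare capacity = cμ − λ = 29.79 − 41.23 = -11.44/hr

Final: ρ = 1.3840; unstable; margin = -11.44/hr


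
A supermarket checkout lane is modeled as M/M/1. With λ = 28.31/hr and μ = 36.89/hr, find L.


ρ = λ/μ = 28.31/36.89 = 0.7674
L = ρ/(1−ρ) = 0.7674/(1 − 0.7674) = 0.7674/0.2326 = 3.2995

Final: 3.2995


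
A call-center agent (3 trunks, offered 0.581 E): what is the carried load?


B(3,0.581) = 0.018338 (Erlang-B)
Carried load = a(1 − B) = 0.581·(1 − 0.018338) = 0.581·0.981662 = 0.5703 E

Final: 0.5703 Erlangs


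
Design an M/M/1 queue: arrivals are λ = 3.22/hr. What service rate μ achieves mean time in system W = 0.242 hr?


W = 1/(μ−λ) ⇒ μ − λ = 1/W = 1/0.242 = 4.1322
μ = λ + 1/W = 3.22 + 4.1322 = 7.3522 per hr

Final: 7.3522 /hr


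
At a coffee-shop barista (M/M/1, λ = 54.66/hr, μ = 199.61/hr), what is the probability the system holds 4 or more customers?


ρ = 54.66/199.61 = 0.2738
P(N ≥ n) = ρ^n = 0.2738^4 = 0.005623

Final: 0.005623


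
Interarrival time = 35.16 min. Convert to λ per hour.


λ = 1/(interarrival time) in consistent units.
1 hour = 60 min, so λ = 60/35.16 = 1.7065 per hour

Final: 1.7065 /hr


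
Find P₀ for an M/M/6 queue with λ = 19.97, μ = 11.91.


a = λ/μ = 19.97/11.91 = 1.6767; ρ = a/c = 0.2795
Σ_{k=0}^{5} a^k/k! (terms k=0..5) = 1.00000 + 1.67674 + 1.40573 + 0.78568 + 0.32935 + 0.11045 = 5.30795
Tail: a^6/(6!(1−ρ)) = 22.22275/(720·0.7205) = 0.04284
P₀ = 1/(5.30795 + 0.04284) = 1/5.35079 = 0.186888

Final: 0.186888


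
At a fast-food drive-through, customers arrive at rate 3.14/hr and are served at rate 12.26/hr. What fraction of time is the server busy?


ρ = λ/μ = 3.14/12.26 = 0.2561

Final: 0.2561


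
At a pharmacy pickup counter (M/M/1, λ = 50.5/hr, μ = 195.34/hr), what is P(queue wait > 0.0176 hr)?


ρ = 50.5/195.34 = 0.2585
P(Wq > t) = ρ·e^{−(μ−λ)t} = 0.2585·e^{−2.5492}
= 0.2585·0.078145 = 0.020202

Final: 0.020202


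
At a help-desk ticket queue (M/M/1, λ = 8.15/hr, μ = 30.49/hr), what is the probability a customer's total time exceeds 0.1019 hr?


W ~ Exponential(μ−λ) for M/M/1.
μ − λ = 30.49 − 8.15 = 22.3400
P(W > t) = e^{−(μ−λ)t} = e^{−2.2764} = 0.102648

Final: 0.102648


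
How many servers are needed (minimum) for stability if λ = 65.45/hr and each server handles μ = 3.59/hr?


Stability requires cμ > λ ⇔ c > λ/μ.
λ/μ = 65.45/3.59 = 18.2312
Minimum integer c = ⌊18.2312⌋ + 1 = 19
Check: 19·3.59 = 68.21 > 65.45, while 18·3.59 = 64.62 ≤ 65.45

Final: 19 servers


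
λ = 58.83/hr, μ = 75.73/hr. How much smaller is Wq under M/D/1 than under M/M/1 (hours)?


ρ = 58.83/75.73 = 0.7768
Wq(M/M/1) = ρ/(μ−λ) = 0.7768/16.90 = 0.04597 hr
Wq(M/D/1) = ρ/(2(μ−λ)) = 0.02298 hr
Savings = 0.04597 − 0.02298 = 0.02298 hr

Final: 0.02298 hr


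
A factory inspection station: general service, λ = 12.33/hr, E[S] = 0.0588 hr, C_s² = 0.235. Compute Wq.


ρ = λ·E[S] = 12.33·0.0588 = 0.7250
E[S²] = E[S]²(1+C_s²) = 0.0588²·(1+0.235) = 0.004270
Wq = λ·E[S²]/(2(1−ρ)) = 12.33·0.004270/(2·0.2750) = 0.09573 hr

Final: 0.09573 hr


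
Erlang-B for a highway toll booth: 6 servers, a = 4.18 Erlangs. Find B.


B(c,a) = (a^c/c!) / Σ_{k=0}^{c} a^k/k!
a^6/6! = 7.408413
Σ terms (k=0..6): 1.00000 + 4.18000 + 8.73620 + 12.17244 + 12.72020 + 10.63409 + 7.40841 = 56.851336
B = 7.408413/56.851336 = 0.130312

Final: 0.130312


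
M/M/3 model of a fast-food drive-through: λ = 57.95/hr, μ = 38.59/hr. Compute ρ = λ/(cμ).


ρ = λ/(cμ) = 57.95/(3·38.59) = 57.95/115.77 = 0.5006

Final: 0.5006


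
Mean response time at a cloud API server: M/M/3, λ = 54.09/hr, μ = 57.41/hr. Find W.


a = 0.9422; ρ = 0.3141; P₀ = 0.386216
Lq = P₀·a^c·ρ/(c!(1−ρ)²) = 0.03593
Wq = Lq/λ = 0.03593/54.09 = 0.0006643 hr
W = Wq + 1/μ = 0.0006643 + 0.01742 = 0.01808 hr

Final: 0.01808 hr


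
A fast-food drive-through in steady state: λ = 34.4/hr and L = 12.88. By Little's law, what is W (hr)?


W = L/λ = 12.88/34.4 = 0.3744 hr

Final: 0.3744 hr


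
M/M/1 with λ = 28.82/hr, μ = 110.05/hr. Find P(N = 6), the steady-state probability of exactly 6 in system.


ρ = 28.82/110.05 = 0.2619
P_n = (1−ρ)·ρ^n = (1 − 0.2619)·0.2619^6 = 0.7381·0.0003226 = 0.0002381

Final: 0.0002381


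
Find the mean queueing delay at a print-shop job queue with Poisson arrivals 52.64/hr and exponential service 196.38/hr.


ρ = 52.64/196.38 = 0.2681
Wq = ρ/(μ−λ) = 0.2681/(196.38 − 52.64) = 0.2681/143.74 = 0.001865 hr

Final: 0.001865 hr


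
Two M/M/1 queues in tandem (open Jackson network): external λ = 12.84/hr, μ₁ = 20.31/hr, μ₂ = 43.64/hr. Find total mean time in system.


Each node sees arrival rate λ = 12.84/hr (tandem ⇒ throughput preserved).
W₁ = 1/(μ₁−λ) = 1/(20.31−12.84) = 0.13387 hr
W₂ = 1/(μ₂−λ) = 1/(43.64−12.84) = 0.03247 hr
W_total = W₁ + W₂ = 0.13387 + 0.03247 = 0.16634 hr

Final: 0.16634 hr


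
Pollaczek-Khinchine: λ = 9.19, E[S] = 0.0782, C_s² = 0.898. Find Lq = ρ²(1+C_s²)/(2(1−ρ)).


ρ = λ·E[S] = 9.19·0.0782 = 0.7187
Lq = ρ²(1+C_s²)/(2(1−ρ)) = 0.5165·(1+0.898)/(2·0.2813)
= 0.5165·1.8980/0.5627 = 1.74211

Final: 1.74211


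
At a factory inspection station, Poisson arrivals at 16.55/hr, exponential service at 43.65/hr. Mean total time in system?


W = 1/(μ−λ) = 1/(43.65 − 16.55) = 1/27.10 = 0.03690 hr

Final: 0.03690 hr


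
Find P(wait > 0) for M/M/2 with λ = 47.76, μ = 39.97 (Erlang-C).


a = λ/μ = 1.1949; ρ = a/2 = 0.5974
P₀ = 0.251997 (from M/M/c formula)
C(c,a) = [a^c/(c!(1−ρ))]·P₀ = [1.42778/(2·0.4026)]·0.251997
= 1.77341·0.251997 = 0.446893

Final: 0.446893


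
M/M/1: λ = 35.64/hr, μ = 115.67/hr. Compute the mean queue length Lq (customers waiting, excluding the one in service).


ρ = 35.64/115.67 = 0.3081
Lq = ρ²/(1−ρ) = 0.09494/0.6919 = 0.1372

Final: 0.1372


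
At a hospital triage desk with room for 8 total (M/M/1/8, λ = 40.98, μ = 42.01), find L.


ρ = 40.98/42.01 = 0.9755
L = ρ[1 − (K+1)ρ^K + Kρ^(K+1)] / [(1−ρ)(1−ρ^(K+1))]
Numerator: 0.9755·(1 − 9·0.819887 + 8·0.799785) = 0.018824
Denominator: (0.02452)·(0.200215) = 0.004909
L = 0.018824/0.004909 = 3.8346

Final: 3.8346


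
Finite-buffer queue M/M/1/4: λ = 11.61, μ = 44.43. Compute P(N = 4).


ρ = λ/μ = 11.61/44.43 = 0.2613
P_K = (1−ρ)ρ^K/(1−ρ^(K+1)) = (0.7387·0.004663)/(1 − 0.001218)
= 0.003444/0.998782 = 0.003448

Final: 0.003448


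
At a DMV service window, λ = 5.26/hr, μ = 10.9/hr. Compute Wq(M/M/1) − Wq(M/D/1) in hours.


ρ = 5.26/10.9 = 0.4826
Wq(M/M/1) = ρ/(μ−λ) = 0.4826/5.64 = 0.08556 hr
Wq(M/D/1) = ρ/(2(μ−λ)) = 0.04278 hr
Savings = 0.08556 − 0.04278 = 0.04278 hr

Final: 0.04278 hr


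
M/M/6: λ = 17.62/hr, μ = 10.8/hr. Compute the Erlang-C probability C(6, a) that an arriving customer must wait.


a = λ/μ = 1.6315; ρ = a/6 = 0.2719
P₀ = 0.195557 (from M/M/c formula)
C(c,a) = [a^c/(c!(1−ρ))]·P₀ = [18.85788/(720·0.7281)]·0.195557
= 0.03597·0.195557 = 0.007035

Final: 0.007035


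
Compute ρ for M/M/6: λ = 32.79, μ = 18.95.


ρ = λ/(cμ) = 32.79/(6·18.95) = 32.79/113.70 = 0.2884

Final: 0.2884


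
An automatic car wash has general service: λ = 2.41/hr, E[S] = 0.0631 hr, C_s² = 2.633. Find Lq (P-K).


ρ = λ·E[S] = 2.41·0.0631 = 0.1521
Lq = ρ²(1+C_s²)/(2(1−ρ)) = 0.02313·(1+2.633)/(2·0.8479)
= 0.02313·3.6330/1.6959 = 0.04954

Final: 0.04954


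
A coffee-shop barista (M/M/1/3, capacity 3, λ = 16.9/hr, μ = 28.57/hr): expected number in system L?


ρ = 16.9/28.57 = 0.5915
L = ρ[1 − (K+1)ρ^K + Kρ^(K+1)] / [(1−ρ)(1−ρ^(K+1))]
Numerator: 0.5915·(1 − 4·0.206980 + 3·0.122435) = 0.319061
Denominator: (0.4085)·(0.877565) = 0.358459
L = 0.319061/0.358459 = 0.8901

Final: 0.8901


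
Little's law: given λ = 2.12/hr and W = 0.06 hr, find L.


L = λW = 2.12·0.06 = 0.1272

Final: 0.1272


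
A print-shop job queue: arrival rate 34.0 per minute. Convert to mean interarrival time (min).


Mean interarrival time = 1/λ = 1/34.0 minute = 0.02941 minute
In minutes: 0.02941 × 1 = 0.02941 min

Final: 0.02941 min


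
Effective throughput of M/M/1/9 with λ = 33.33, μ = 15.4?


ρ = 2.1643; P_K = (1−ρ)ρ^9/(1−ρ^10) = 0.538192
λ_eff = λ(1 − P_K) = 33.33·(1 − 0.538192) = 33.33·0.461808 = 15.3920 /hr

Final: 15.3920 /hr


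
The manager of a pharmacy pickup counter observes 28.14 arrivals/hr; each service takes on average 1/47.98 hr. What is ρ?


ρ = λ/μ = 28.14/47.98 = 0.5865

Final: 0.5865


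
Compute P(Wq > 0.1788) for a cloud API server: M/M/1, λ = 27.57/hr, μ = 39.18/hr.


ρ = 27.57/39.18 = 0.7037
P(Wq > t) = ρ·e^{−(μ−λ)t} = 0.7037·e^{−2.0759}
= 0.7037·0.125447 = 0.088274

Final: 0.088274


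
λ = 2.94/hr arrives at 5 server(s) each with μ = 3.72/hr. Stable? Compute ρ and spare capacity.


Total capacity cμ = 5·3.72 = 18.60/hr
ρ = λ/(cμ) = 2.94/18.60 = 0.1581
Stable ⇔ ρ < 1: YES
Spare capacity = cμ − λ = 18.60 − 2.94 = 15.66/hr

Final: ρ = 0.1581; stable; margin = 15.66/hr


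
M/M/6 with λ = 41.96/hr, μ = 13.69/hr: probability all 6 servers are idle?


a = λ/μ = 41.96/13.69 = 3.0650; ρ = a/c = 0.5108
Σ_{k=0}^{5} a^k/k! (terms k=0..5) = 1.00000 + 3.06501 + 4.69715 + 4.79893 + 3.67720 + 2.25413 = 19.49242
Tail: a^6/(6!(1−ρ)) = 829.07189/(720·0.4892) = 2.35399
P₀ = 1/(19.49242 + 2.35399) = 1/21.84641 = 0.045774

Final: 0.045774


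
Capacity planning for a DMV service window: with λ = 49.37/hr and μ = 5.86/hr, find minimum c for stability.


Stability requires cμ > λ ⇔ c > λ/μ.
λ/μ = 49.37/5.86 = 8.4249
Minimum integer c = ⌊8.4249⌋ + 1 = 9
Check: 9·5.86 = 52.74 > 49.37, while 8·5.86 = 46.88 ≤ 49.37

Final: 9 servers


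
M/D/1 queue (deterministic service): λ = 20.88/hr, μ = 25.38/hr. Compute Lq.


ρ = 20.88/25.38 = 0.8227
M/D/1: Lq = ρ²/(2(1−ρ)) = 0.6768/(2·0.1773) = 1.90865

Final: 1.90865


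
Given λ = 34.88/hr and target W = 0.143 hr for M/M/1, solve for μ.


W = 1/(μ−λ) ⇒ μ − λ = 1/W = 1/0.143 = 6.9930
μ = λ + 1/W = 34.88 + 6.9930 = 41.8730 per hr

Final: 41.8730 /hr


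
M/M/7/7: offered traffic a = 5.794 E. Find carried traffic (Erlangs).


B(7,5.794) = 0.171633 (Erlang-B)
Carried load = a(1 − B) = 5.794·(1 − 0.171633) = 5.794·0.828367 = 4.7996 E

Final: 4.7996 Erlangs


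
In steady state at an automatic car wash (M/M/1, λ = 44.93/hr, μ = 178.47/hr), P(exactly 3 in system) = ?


ρ = 44.93/178.47 = 0.2518
P_n = (1−ρ)·ρ^n = (1 − 0.2518)·0.2518^3 = 0.7482·0.015956 = 0.011939

Final: 0.011939


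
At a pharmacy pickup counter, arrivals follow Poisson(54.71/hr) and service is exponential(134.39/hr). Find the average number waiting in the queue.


ρ = 54.71/134.39 = 0.4071
Lq = ρ²/(1−ρ) = 0.1657/0.5929 = 0.2795

Final: 0.2795


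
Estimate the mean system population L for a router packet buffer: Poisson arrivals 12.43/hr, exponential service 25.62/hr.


ρ = λ/μ = 12.43/25.62 = 0.4852
L = ρ/(1−ρ) = 0.4852/(1 − 0.4852) = 0.4852/0.5148 = 0.9424

Final: 0.9424


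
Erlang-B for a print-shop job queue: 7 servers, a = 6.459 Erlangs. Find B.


B(c,a) = (a^c/c!) / Σ_{k=0}^{c} a^k/k!
a^7/7! = 93.052159
Σ terms (k=0..7): 1.00000 + 6.45900 + 20.85934 + 44.91016 + 72.51868 + 93.67963 + 100.84612 + 93.05216 = 433.325097
B = 93.052159/433.325097 = 0.214740

Final: 0.214740


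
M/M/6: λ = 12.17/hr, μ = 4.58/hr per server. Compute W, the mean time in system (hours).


a = 2.6572; ρ = 0.4429; P₀ = 0.069574
Lq = P₀·a^c·ρ/(c!(1−ρ)²) = 0.04853
Wq = Lq/λ = 0.04853/12.17 = 0.003988 hr
W = Wq + 1/μ = 0.003988 + 0.21834 = 0.22233 hr

Final: 0.22233 hr


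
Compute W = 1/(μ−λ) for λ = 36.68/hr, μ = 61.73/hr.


W = 1/(μ−λ) = 1/(61.73 − 36.68) = 1/25.05 = 0.03992 hr

Final: 0.03992 hr


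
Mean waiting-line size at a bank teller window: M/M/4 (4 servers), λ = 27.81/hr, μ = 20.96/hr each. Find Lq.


a = λ/μ = 1.3268; ρ = a/4 = 0.3317
P₀ = 0.263884
Lq = P₀·a^c·ρ / (c!·(1−ρ)²) = 0.263884·3.09912·0.3317/(24·0.44662)
= 0.02531

Final: 0.02531


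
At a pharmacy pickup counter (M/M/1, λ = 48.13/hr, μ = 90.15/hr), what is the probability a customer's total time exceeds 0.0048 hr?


W ~ Exponential(μ−λ) for M/M/1.
μ − λ = 90.15 − 48.13 = 42.0200
P(W > t) = e^{−(μ−λ)t} = e^{−0.2017} = 0.817343

Final: 0.817343


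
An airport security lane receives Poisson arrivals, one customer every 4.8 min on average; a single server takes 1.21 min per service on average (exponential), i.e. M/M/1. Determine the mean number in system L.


λ = 60/4.8 = 12.5000 /hr
μ = 60/1.21 = 49.5868 /hr
ρ = λ/μ = 12.5000/49.5868 = 0.2521
L = ρ/(1−ρ) = 0.2521/0.7479 = 0.3370

Final: 0.3370


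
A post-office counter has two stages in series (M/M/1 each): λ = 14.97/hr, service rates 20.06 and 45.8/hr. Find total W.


Each node sees arrival rate λ = 14.97/hr (tandem ⇒ throughput preserved).
W₁ = 1/(μ₁−λ) = 1/(20.06−14.97) = 0.19646 hr
W₂ = 1/(μ₂−λ) = 1/(45.8−14.97) = 0.03244 hr
W_total = W₁ + W₂ = 0.19646 + 0.03244 = 0.22890 hr

Final: 0.22890 hr


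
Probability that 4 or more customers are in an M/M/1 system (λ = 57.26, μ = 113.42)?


ρ = 57.26/113.42 = 0.5048
P(N ≥ n) = ρ^n = 0.5048^4 = 0.064960

Final: 0.064960


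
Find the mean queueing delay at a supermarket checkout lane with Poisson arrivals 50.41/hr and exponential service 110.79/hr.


ρ = 50.41/110.79 = 0.4550
Wq = ρ/(μ−λ) = 0.4550/(110.79 − 50.41) = 0.4550/60.38 = 0.007536 hr

Final: 0.007536 hr


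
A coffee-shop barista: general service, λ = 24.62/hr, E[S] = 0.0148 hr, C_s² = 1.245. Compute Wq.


ρ = λ·E[S] = 24.62·0.0148 = 0.3644
E[S²] = E[S]²(1+C_s²) = 0.0148²·(1+1.245) = 0.0004917
Wq = λ·E[S²]/(2(1−ρ)) = 24.62·0.0004917/(2·0.6356) = 0.009524 hr

Final: 0.009524 hr


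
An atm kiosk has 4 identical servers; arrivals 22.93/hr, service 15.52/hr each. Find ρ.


ρ = λ/(cμ) = 22.93/(4·15.52) = 22.93/62.08 = 0.3694

Final: 0.3694


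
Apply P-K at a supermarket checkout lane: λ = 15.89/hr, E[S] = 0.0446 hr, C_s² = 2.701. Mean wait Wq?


ρ = λ·E[S] = 15.89·0.0446 = 0.7087
E[S²] = E[S]²(1+C_s²) = 0.0446²·(1+2.701) = 0.007362
Wq = λ·E[S²]/(2(1−ρ)) = 15.89·0.007362/(2·0.2913) = 0.20079 hr

Final: 0.20079 hr


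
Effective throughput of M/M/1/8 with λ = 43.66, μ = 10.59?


ρ = 4.1228; P_K = (1−ρ)ρ^8/(1−ρ^9) = 0.757446
λ_eff = λ(1 − P_K) = 43.66·(1 − 0.757446) = 43.66·0.242554 = 10.5899 /hr

Final: 10.5899 /hr


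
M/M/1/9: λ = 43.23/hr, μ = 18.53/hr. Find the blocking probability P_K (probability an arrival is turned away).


ρ = λ/μ = 43.23/18.53 = 2.3330
P_K = (1−ρ)ρ^K/(1−ρ^(K+1)) = (-1.3330·2047.332337)/(1 − 4776.372202)
= -2729.039866/-4775.372202 = 0.571482

Final: 0.571482


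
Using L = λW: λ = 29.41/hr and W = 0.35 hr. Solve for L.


L = λW = 29.41·0.35 = 10.2935

Final: 10.2935


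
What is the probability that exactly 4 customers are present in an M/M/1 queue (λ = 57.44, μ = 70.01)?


ρ = 57.44/70.01 = 0.8205
P_n = (1−ρ)·ρ^n = (1 − 0.8205)·0.8205^4 = 0.1795·0.453124 = 0.081357

Final: 0.081357


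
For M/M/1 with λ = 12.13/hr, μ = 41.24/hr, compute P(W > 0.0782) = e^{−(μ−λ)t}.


W ~ Exponential(μ−λ) for M/M/1.
μ − λ = 41.24 − 12.13 = 29.1100
P(W > t) = e^{−(μ−λ)t} = e^{−2.2764} = 0.102653

Final: 0.102653


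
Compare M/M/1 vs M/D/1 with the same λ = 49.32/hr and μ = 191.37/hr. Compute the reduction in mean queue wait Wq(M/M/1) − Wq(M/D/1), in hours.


ρ = 49.32/191.37 = 0.2577
Wq(M/M/1) = ρ/(μ−λ) = 0.2577/142.05 = 0.001814 hr
Wq(M/D/1) = ρ/(2(μ−λ)) = 0.0009071 hr
Savings = 0.001814 − 0.0009071 = 0.0009071 hr

Final: 0.0009071 hr


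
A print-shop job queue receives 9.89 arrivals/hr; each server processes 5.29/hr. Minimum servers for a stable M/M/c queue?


Stability requires cμ > λ ⇔ c > λ/μ.
λ/μ = 9.89/5.29 = 1.8696
Minimum integer c = ⌊1.8696⌋ + 1 = 2
Check: 2·5.29 = 10.58 > 9.89, while 1·5.29 = 5.29 ≤ 9.89

Final: 2 servers


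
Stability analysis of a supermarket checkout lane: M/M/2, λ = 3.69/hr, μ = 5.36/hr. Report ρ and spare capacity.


Total capacity cμ = 2·5.36 = 10.72/hr
ρ = λ/(cμ) = 3.69/10.72 = 0.3442
Stable ⇔ ρ < 1: YES
Spare capacity = cμ − λ = 10.72 − 3.69 = 7.03/hr

Final: ρ = 0.3442; stable; margin = 7.03/hr


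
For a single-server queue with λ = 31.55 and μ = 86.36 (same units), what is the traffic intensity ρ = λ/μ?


ρ = λ/μ = 31.55/86.36 = 0.3653

Final: 0.3653


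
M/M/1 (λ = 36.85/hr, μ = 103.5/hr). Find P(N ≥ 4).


ρ = 36.85/103.5 = 0.3560
P(N ≥ n) = ρ^n = 0.3560^4 = 0.016069

Final: 0.016069


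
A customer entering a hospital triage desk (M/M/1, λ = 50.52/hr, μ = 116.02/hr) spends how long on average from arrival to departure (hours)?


W = 1/(μ−λ) = 1/(116.02 − 50.52) = 1/65.50 = 0.01527 hr

Final: 0.01527 hr


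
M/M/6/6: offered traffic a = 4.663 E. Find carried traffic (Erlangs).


B(6,4.663) = 0.166443 (Erlang-B)
Carried load = a(1 − B) = 4.663·(1 − 0.166443) = 4.663·0.833557 = 3.8869 E

Final: 3.8869 Erlangs


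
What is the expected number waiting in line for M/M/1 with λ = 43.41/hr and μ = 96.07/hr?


ρ = 43.41/96.07 = 0.4519
Lq = ρ²/(1−ρ) = 0.2042/0.5481 = 0.3725

Final: 0.3725


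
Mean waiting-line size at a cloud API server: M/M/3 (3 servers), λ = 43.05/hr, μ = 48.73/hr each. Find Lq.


a = λ/μ = 0.8834; ρ = a/3 = 0.2945
P₀ = 0.410416
Lq = P₀·a^c·ρ / (c!·(1−ρ)²) = 0.410416·0.68949·0.2945/(6·0.49776)
= 0.02790

Final: 0.02790


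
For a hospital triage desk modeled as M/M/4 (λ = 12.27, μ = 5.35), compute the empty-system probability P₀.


a = λ/μ = 12.27/5.35 = 2.2935; ρ = a/c = 0.5734
Σ_{k=0}^{3} a^k/k! (terms k=0..3) = 1.00000 + 2.29346 + 2.62997 + 2.01058 = 7.93401
Tail: a^4/(4!(1−ρ)) = 27.66707/(24·0.4266) = 2.70206
P₀ = 1/(7.93401 + 2.70206) = 1/10.63607 = 0.094020

Final: 0.094020


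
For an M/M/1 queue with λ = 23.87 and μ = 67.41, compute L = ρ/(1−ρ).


ρ = λ/μ = 23.87/67.41 = 0.3541
L = ρ/(1−ρ) = 0.3541/(1 − 0.3541) = 0.3541/0.6459 = 0.5482

Final: 0.5482


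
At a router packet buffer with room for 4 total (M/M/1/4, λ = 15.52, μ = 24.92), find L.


ρ = 15.52/24.92 = 0.6228
L = ρ[1 − (K+1)ρ^K + Kρ^(K+1)] / [(1−ρ)(1−ρ^(K+1))]
Numerator: 0.6228·(1 − 5·0.150444 + 4·0.093695) = 0.387727
Denominator: (0.3772)·(0.906305) = 0.341864
L = 0.387727/0.341864 = 1.1342

Final: 1.1342


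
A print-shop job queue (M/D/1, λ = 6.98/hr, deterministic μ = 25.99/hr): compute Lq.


ρ = 6.98/25.99 = 0.2686
M/D/1: Lq = ρ²/(2(1−ρ)) = 0.07213/(2·0.7314) = 0.04931

Final: 0.04931


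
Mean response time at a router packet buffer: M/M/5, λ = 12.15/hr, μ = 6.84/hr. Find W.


a = 1.7763; ρ = 0.3553; P₀ = 0.168591
Lq = P₀·a^c·ρ/(c!(1−ρ)²) = 0.02123
Wq = Lq/λ = 0.02123/12.15 = 0.001748 hr
W = Wq + 1/μ = 0.001748 + 0.14620 = 0.14795 hr

Final: 0.14795 hr


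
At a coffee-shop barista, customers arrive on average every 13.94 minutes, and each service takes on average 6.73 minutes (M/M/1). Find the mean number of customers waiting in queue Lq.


λ = 60/13.94 = 4.3042 /hr
μ = 60/6.73 = 8.9153 /hr
ρ = λ/μ = 4.3042/8.9153 = 0.4828
Lq = ρ²/(1−ρ) = 0.2331/0.5172 = 0.4506

Final: 0.4506


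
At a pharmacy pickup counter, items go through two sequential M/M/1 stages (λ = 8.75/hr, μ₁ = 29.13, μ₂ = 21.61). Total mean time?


Each node sees arrival rate λ = 8.75/hr (tandem ⇒ throughput preserved).
W₁ = 1/(μ₁−λ) = 1/(29.13−8.75) = 0.04907 hr
W₂ = 1/(μ₂−λ) = 1/(21.61−8.75) = 0.07776 hr
W_total = W₁ + W₂ = 0.04907 + 0.07776 = 0.12683 hr

Final: 0.12683 hr


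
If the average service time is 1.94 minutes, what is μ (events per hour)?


μ = 1/(service time) in consistent units.
1 hour = 60 min, so μ = 60/1.94 = 30.9278 per hour

Final: 30.9278 /hr


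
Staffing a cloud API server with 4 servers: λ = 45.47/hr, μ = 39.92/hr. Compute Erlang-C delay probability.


a = λ/μ = 1.1390; ρ = a/4 = 0.2848
P₀ = 0.319278 (from M/M/c formula)
C(c,a) = [a^c/(c!(1−ρ))]·P₀ = [1.68321/(24·0.7152)]·0.319278
= 0.09806·0.319278 = 0.031307

Final: 0.031307


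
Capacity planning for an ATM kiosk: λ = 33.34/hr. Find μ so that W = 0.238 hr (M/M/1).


W = 1/(μ−λ) ⇒ μ − λ = 1/W = 1/0.238 = 4.2017
μ = λ + 1/W = 33.34 + 4.2017 = 37.5417 per hr

Final: 37.5417 /hr


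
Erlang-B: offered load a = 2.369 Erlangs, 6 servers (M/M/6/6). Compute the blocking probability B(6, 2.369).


B(c,a) = (a^c/c!) / Σ_{k=0}^{c} a^k/k!
a^6/6! = 0.245504
Σ terms (k=0..6): 1.00000 + 2.36900 + 2.80608 + 2.21587 + 1.31235 + 0.62179 + 0.24550 = 10.570591
B = 0.245504/10.570591 = 0.023225

Final: 0.023225


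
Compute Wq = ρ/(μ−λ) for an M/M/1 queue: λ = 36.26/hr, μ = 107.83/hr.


ρ = 36.26/107.83 = 0.3363
Wq = ρ/(μ−λ) = 0.3363/(107.83 − 36.26) = 0.3363/71.57 = 0.004698 hr

Final: 0.004698 hr


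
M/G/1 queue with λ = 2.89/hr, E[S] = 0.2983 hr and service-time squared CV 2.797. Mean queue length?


ρ = λ·E[S] = 2.89·0.2983 = 0.8621
Lq = ρ²(1+C_s²)/(2(1−ρ)) = 0.7432·(1+2.797)/(2·0.1379)
= 0.7432·3.7970/0.2758 = 10.23075

Final: 10.23075


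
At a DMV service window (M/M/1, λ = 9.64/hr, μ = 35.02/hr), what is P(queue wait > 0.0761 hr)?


ρ = 9.64/35.02 = 0.2753
P(Wq > t) = ρ·e^{−(μ−λ)t} = 0.2753·e^{−1.9314}
= 0.2753·0.144943 = 0.039899

Final: 0.039899


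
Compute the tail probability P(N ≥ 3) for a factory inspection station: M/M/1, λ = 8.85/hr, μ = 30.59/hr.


ρ = 8.85/30.59 = 0.2893
P(N ≥ n) = ρ^n = 0.2893^3 = 0.024215

Final: 0.024215


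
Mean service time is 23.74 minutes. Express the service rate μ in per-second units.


μ = 1/(service time) in consistent units.
1 second = 0.0166667 min, so μ = 0.0166667/23.74 = 0.0007020 per second

Final: 0.0007020 /sec


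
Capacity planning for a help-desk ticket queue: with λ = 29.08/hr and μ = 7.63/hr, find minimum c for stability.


Stability requires cμ > λ ⇔ c > λ/μ.
λ/μ = 29.08/7.63 = 3.8113
Minimum integer c = ⌊3.8113⌋ + 1 = 4
Check: 4·7.63 = 30.52 > 29.08, while 3·7.63 = 22.89 ≤ 29.08

Final: 4 servers


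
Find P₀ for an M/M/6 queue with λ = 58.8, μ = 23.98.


a = λ/μ = 58.8/23.98 = 2.4520; ρ = a/c = 0.4087
Σ_{k=0}^{5} a^k/k! (terms k=0..5) = 1.00000 + 2.45204 + 3.00626 + 2.45716 + 1.50626 + 0.73869 = 11.16041
Tail: a^6/(6!(1−ρ)) = 217.35462/(720·0.5913) = 0.51052
P₀ = 1/(11.16041 + 0.51052) = 1/11.67093 = 0.085683

Final: 0.085683


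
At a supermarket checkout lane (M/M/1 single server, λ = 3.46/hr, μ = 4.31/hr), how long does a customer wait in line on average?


ρ = 3.46/4.31 = 0.8028
Wq = ρ/(μ−λ) = 0.8028/(4.31 − 3.46) = 0.8028/0.8500 = 0.9445 hr

Final: 0.9445 hr


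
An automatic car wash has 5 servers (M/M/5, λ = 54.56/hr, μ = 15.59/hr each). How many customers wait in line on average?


a = λ/μ = 3.4997; ρ = a/5 = 0.6999
P₀ = 0.025909
Lq = P₀·a^c·ρ / (c!·(1−ρ)²) = 0.025909·524.97816·0.6999/(120·0.09004)
= 0.88111

Final: 0.88111


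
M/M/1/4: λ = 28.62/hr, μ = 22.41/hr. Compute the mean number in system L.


ρ = 28.62/22.41 = 1.2771
L = ρ[1 − (K+1)ρ^K + Kρ^(K+1)] / [(1−ρ)(1−ρ^(K+1))]
Numerator: 1.2771·(1 − 5·2.660180 + 4·3.397339) = 1.645495
Denominator: (-0.2771)·(-2.397339) = 0.664323
L = 1.645495/0.664323 = 2.4770

Final: 2.4770


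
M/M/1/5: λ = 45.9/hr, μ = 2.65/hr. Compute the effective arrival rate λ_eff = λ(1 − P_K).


ρ = 17.3208; P_K = (1−ρ)ρ^5/(1−ρ^6) = 0.942266
λ_eff = λ(1 − P_K) = 45.9·(1 − 0.942266) = 45.9·0.057734 = 2.6500 /hr

Final: 2.6500 /hr


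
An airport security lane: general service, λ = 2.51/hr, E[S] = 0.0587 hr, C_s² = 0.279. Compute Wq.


ρ = λ·E[S] = 2.51·0.0587 = 0.1473
E[S²] = E[S]²(1+C_s²) = 0.0587²·(1+0.279) = 0.004407
Wq = λ·E[S²]/(2(1−ρ)) = 2.51·0.004407/(2·0.8527) = 0.006487 hr

Final: 0.006487 hr


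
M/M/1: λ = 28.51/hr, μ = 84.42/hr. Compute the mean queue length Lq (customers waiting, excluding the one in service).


ρ = 28.51/84.42 = 0.3377
Lq = ρ²/(1−ρ) = 0.1141/0.6623 = 0.1722

Final: 0.1722


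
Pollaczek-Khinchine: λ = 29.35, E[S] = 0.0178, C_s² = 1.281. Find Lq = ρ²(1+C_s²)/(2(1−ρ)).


ρ = λ·E[S] = 29.35·0.0178 = 0.5224
Lq = ρ²(1+C_s²)/(2(1−ρ)) = 0.2729·(1+1.281)/(2·0.4776)
= 0.2729·2.2810/0.9551 = 0.65180

Final: 0.65180


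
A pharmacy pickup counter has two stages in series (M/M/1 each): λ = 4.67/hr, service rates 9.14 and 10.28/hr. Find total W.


Each node sees arrival rate λ = 4.67/hr (tandem ⇒ throughput preserved).
W₁ = 1/(μ₁−λ) = 1/(9.14−4.67) = 0.22371 hr
W₂ = 1/(μ₂−λ) = 1/(10.28−4.67) = 0.17825 hr
W_total = W₁ + W₂ = 0.22371 + 0.17825 = 0.40197 hr

Final: 0.40197 hr


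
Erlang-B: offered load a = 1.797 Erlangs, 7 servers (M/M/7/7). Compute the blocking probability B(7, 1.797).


B(c,a) = (a^c/c!) / Σ_{k=0}^{c} a^k/k!
a^7/7! = 0.012006
Σ terms (k=0..7): 1.00000 + 1.79700 + 1.61460 + 0.96715 + 0.43449 + 0.15616 + 0.04677 + 0.01201 = 6.028175
B = 0.012006/6.028175 = 0.001992

Final: 0.001992
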